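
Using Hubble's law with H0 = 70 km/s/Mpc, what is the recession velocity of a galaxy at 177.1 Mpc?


v = H0 * d = 70 * 177.1 = 12397.0

12397.0 km/s


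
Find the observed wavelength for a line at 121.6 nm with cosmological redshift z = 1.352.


lam_obs = lam_emit * (1 + z) = 121.6 * (1 + 1.352) = 286.0032

286.0032 nm


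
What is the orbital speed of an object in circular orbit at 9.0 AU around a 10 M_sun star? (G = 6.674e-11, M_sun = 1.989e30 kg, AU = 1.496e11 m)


v = sqrt(GM/r) = sqrt(6.674e-11 * 1.989e+31 / 1.346e+12) = 31399.5512

31399.5512 m/s


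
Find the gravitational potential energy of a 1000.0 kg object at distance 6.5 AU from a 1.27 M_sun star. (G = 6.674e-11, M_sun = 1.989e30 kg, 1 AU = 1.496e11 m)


M = 1.27 * 1.989e30 kg = 2.52603e+30 kg; r = 6.5 AU * 1.496e11 m/AU = 9.724e+11 m. U = -GM*m/r = -(6.674e-11 * 2.52603e+30 * 1000.0) / 9.724e+11 = -1.734e+11

-1.734e+11 J


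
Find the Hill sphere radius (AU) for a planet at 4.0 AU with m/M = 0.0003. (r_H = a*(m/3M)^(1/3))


r_H = a * (m/3M)^(1/3) = 4.0 * (0.0003/3)^(1/3) = 0.1857

0.1857 AU


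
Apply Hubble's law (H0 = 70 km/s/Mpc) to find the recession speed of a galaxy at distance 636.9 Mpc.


v = H0 * d = 70 * 636.9 = 44583.0

44583.0 km/s


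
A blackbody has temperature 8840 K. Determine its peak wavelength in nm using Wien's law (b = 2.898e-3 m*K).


lam_max = b / T = 2.898e-3 / 8840 = 3.278e-07 m = 327.8281 nm

327.8281 nm


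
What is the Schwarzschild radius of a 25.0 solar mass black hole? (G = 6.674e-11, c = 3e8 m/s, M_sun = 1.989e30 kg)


M = 25.0 * 1.989e30 kg = 4.9725e+31 kg. rs = 2GM/c^2 = 2 * 6.674e-11 * 4.9725e+31 / (3e8)^2 = 73747.7

73747.7 m


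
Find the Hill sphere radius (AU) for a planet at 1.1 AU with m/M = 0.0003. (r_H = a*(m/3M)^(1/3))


r_H = a * (m/3M)^(1/3) = 1.1 * (0.0003/3)^(1/3) = 0.0511

0.0511 AU


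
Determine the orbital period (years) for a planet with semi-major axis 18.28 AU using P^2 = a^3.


P = a^(3/2) = 18.28^1.5 = 78.1564

78.1564 years


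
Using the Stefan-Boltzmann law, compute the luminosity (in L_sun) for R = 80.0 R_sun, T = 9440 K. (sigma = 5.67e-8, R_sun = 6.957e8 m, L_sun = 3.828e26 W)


R = 80.0 * 6.957e8 m = 5.5656e+10 m. L = 4*pi*R^2*sigma*T^4 = 4*pi*(5.5656e+10)^2 * 5.67e-8 * 9440^4 = 1.75268908e+31 W. L/L_sun = 1.75268908e+31 / 3.828e26 = 45786.0261

45786.0261 L_sun


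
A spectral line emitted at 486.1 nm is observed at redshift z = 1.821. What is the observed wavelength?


lam_obs = lam_emit * (1 + z) = 486.1 * (1 + 1.821) = 1371.2881

1371.2881 nm


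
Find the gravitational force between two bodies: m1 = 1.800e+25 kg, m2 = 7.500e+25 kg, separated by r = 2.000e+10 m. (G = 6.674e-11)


F = G*m1*m2/r^2 = 6.674e-11 * 1.800e+25 * 7.500e+25 / (2.000e+10)^2 = 6.674e-11 * 1.350e+51 / 4.000e+20 = 2.252e+20

2.252e+20 N


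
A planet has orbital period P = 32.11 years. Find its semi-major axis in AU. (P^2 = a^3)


a = P^(2/3) = 32.11^(2/3) = 10.1025

10.1025 AU


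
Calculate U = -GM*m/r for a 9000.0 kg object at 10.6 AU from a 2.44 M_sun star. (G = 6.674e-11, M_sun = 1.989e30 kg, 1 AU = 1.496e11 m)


M = 2.44 * 1.989e30 kg = 4.85316e+30 kg; r = 10.6 AU * 1.496e11 m/AU = 1.58576e+12 m. U = -GM*m/r = -(6.674e-11 * 4.85316e+30 * 9000.0) / 1.58576e+12 = -1.838e+12

-1.838e+12 J


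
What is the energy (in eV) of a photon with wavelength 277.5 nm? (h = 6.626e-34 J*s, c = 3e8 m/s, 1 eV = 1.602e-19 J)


E = hc/lambda = 6.626e-34 * 3e8 / 2.775e-07 = 7.163e-19 J = 4.4714 eV

4.4714 eV


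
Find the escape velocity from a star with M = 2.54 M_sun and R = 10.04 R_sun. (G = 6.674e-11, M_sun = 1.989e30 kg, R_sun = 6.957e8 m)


M = 2.54 * 1.989e30 kg = 5.05206e+30 kg; R = 10.04 * 6.957e8 m = 6.984828e+09 m. v_esc = sqrt(2GM/R) = sqrt(2 * 6.674e-11 * 5.05206e+30 / 6.984828e+09) = 310716.6249

310716.6249 m/s


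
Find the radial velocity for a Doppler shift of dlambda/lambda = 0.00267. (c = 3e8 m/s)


v = (dlambda/lambda) * c = 0.00267 * 3e8 = 801000.0

801000.0 m/s


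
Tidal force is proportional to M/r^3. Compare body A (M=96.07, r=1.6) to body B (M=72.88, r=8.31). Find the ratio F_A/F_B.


Ratio = (M1/r1^3) / (M2/r2^3) = (96.07/1.6^3) / (72.88/8.31^3) = 184.6811

184.6811


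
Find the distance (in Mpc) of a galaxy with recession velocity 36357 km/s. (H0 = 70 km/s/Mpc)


d = v / H0 = 36357 / 70 = 519.3857

519.3857 Mpc


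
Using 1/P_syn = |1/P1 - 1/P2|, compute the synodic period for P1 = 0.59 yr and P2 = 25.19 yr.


1/P_syn = |1/P1 - 1/P2| = |1/0.59 - 1/25.19| => P_syn = 0.6042

0.6042 years


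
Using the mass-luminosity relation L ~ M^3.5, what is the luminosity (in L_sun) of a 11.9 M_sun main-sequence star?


L/L_sun = (M/M_sun)^3.5 = 11.9^3.5 = 5813.188

5813.188 L_sun


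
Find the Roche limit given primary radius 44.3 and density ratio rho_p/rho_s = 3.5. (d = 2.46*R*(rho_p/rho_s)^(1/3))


d_Roche = 2.46 * 44.3 * 3.5^(1/3) = 165.4607

165.4607


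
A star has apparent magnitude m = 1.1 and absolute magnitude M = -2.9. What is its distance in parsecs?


d = 10^((m - M + 5)/5) = 10^((1.1 - -2.9 + 5)/5) = 63.0957

63.0957 pc


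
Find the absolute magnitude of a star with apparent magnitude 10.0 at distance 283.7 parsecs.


M = m - 5*log10(d) + 5 = 10.0 - 5*log10(283.7) + 5 = 2.7357

2.7357


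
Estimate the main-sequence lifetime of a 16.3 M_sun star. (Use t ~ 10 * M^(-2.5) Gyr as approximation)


t = 10 * M^(-2.5) = 10 * 16.3^(-2.5) = 0.0093

0.0093 Gyr


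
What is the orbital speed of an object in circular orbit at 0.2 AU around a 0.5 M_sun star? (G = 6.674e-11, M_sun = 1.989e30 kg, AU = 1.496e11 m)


v = sqrt(GM/r) = sqrt(6.674e-11 * 9.945e+29 / 2.992e+10) = 47099.3269

47099.3269 m/s


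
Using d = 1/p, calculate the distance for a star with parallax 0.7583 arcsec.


d = 1/p = 1/0.7583 = 1.3187

1.3187 pc


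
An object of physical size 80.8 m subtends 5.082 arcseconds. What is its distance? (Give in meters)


D = size / theta_rad, theta_rad = 5.082 * pi/(180*3600) = 2.464e-05, D = 3.279e+06

3.279e+06 m


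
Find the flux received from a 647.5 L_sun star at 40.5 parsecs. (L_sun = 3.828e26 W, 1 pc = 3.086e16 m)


F = L / (4*pi*d^2) = 2.479e+29 / (4*pi*(1.250e+18)^2) = 1.263e-08

1.263e-08 W/m^2


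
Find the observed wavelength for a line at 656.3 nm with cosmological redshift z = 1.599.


lam_obs = lam_emit * (1 + z) = 656.3 * (1 + 1.599) = 1705.7237

1705.7237 nm


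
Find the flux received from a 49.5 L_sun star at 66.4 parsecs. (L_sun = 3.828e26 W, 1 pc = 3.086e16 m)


F = L / (4*pi*d^2) = 1.895e+28 / (4*pi*(2.049e+18)^2) = 3.591e-10

3.591e-10 W/m^2


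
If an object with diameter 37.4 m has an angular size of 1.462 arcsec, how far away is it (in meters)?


D = size / theta_rad, theta_rad = 1.462 * pi/(180*3600) = 7.088e-06, D = 5.277e+06

5.277e+06 m


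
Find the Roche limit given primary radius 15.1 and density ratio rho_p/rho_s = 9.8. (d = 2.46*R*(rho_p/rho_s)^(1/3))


d_Roche = 2.46 * 15.1 * 9.8^(1/3) = 79.4915

79.4915


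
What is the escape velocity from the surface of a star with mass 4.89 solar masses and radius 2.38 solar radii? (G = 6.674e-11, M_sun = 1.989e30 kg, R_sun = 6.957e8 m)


M = 4.89 * 1.989e30 kg = 9.72621e+30 kg; R = 2.38 * 6.957e8 m = 1.655766e+09 m. v_esc = sqrt(2GM/R) = sqrt(2 * 6.674e-11 * 9.72621e+30 / 1.655766e+09) = 885483.4325

885483.4325 m/s


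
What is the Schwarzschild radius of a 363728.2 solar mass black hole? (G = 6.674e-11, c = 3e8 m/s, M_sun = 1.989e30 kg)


M = 363728.2 * 1.989e30 kg = 7.234553898e+35 kg. rs = 2GM/c^2 = 2 * 6.674e-11 * 7.234553898e+35 / (3e8)^2 = 1.073e+09

1.073e+09 m


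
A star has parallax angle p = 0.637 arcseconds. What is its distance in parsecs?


d = 1/p = 1/0.637 = 1.5699

1.5699 pc


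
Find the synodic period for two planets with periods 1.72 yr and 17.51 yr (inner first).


1/P_syn = |1/P1 - 1/P2| = |1/1.72 - 1/17.51| => P_syn = 1.9074

1.9074 years


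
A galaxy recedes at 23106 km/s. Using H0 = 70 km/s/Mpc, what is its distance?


d = v / H0 = 23106 / 70 = 330.0857

330.0857 Mpc


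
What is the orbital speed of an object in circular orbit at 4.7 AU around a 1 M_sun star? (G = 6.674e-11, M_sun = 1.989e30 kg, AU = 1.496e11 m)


v = sqrt(GM/r) = sqrt(6.674e-11 * 1.989e+30 / 7.031e+11) = 13740.2858

13740.2858 m/s


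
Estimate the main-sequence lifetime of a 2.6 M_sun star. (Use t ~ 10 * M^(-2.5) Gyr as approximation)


t = 10 * M^(-2.5) = 10 * 2.6^(-2.5) = 0.9174

0.9174 Gyr


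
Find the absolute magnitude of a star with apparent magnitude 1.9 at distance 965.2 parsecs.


M = m - 5*log10(d) + 5 = 1.9 - 5*log10(965.2) + 5 = -8.0231

-8.0231


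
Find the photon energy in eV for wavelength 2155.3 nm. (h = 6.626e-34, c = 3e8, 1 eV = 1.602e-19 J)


E = hc/lambda = 6.626e-34 * 3e8 / 2.155e-06 = 9.223e-20 J = 0.5757 eV

0.5757 eV


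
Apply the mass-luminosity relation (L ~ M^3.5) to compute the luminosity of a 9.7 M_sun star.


L/L_sun = (M/M_sun)^3.5 = 9.7^3.5 = 2842.5039

2842.5039 L_sun


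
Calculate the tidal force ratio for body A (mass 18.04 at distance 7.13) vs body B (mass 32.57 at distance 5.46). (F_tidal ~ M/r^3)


Ratio = (M1/r1^3) / (M2/r2^3) = (18.04/7.13^3) / (32.57/5.46^3) = 0.2487

0.2487


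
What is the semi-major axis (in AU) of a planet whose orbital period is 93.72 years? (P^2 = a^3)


a = P^(2/3) = 93.72^(2/3) = 20.6326

20.6326 AU


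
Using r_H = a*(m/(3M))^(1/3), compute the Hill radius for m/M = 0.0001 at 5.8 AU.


r_H = a * (m/3M)^(1/3) = 5.8 * (0.0001/3)^(1/3) = 0.1867

0.1867 AU


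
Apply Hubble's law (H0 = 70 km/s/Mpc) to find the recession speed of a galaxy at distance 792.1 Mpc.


v = H0 * d = 70 * 792.1 = 55447.0

55447.0 km/s


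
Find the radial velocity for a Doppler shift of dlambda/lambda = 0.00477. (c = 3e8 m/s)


v = (dlambda/lambda) * c = 0.00477 * 3e8 = 1.431e+06

1.431e+06 m/s


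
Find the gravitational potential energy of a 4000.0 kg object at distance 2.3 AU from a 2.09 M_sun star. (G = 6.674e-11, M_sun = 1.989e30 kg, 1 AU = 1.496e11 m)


M = 2.09 * 1.989e30 kg = 4.15701e+30 kg; r = 2.3 AU * 1.496e11 m/AU = 3.4408e+11 m. U = -GM*m/r = -(6.674e-11 * 4.15701e+30 * 4000.0) / 3.4408e+11 = -3.225e+12

-3.225e+12 J


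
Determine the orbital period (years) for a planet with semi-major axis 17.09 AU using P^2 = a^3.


P = a^(3/2) = 17.09^1.5 = 70.6502

70.6502 years


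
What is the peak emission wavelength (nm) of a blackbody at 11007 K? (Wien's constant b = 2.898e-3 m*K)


lam_max = b / T = 2.898e-3 / 11007 = 2.633e-07 m = 263.287 nm

263.287 nm


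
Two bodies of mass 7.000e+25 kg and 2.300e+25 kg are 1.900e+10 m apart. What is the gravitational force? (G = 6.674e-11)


F = G*m1*m2/r^2 = 6.674e-11 * 7.000e+25 * 2.300e+25 / (1.900e+10)^2 = 6.674e-11 * 1.610e+51 / 3.610e+20 = 2.976e+20

2.976e+20 N


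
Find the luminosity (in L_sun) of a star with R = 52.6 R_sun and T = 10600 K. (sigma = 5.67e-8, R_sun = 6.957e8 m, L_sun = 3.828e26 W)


R = 52.6 * 6.957e8 m = 3.659382e+10 m. L = 4*pi*R^2*sigma*T^4 = 4*pi*(3.659382e+10)^2 * 5.67e-8 * 10600^4 = 1.204569546e+31 W. L/L_sun = 1.204569546e+31 / 3.828e26 = 31467.334

31467.334 L_sun


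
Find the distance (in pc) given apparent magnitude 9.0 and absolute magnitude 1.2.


d = 10^((m - M + 5)/5) = 10^((9.0 - 1.2 + 5)/5) = 363.0781

363.0781 pc


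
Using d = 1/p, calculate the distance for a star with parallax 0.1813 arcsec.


d = 1/p = 1/0.1813 = 5.5157

5.5157 pc


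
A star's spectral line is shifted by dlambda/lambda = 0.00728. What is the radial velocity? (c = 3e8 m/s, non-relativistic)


v = (dlambda/lambda) * c = 0.00728 * 3e8 = 2.184e+06

2.184e+06 m/s


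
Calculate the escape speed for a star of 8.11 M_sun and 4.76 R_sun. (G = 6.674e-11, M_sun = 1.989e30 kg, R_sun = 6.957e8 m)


M = 8.11 * 1.989e30 kg = 1.613079e+31 kg; R = 4.76 * 6.957e8 m = 3.311532e+09 m. v_esc = sqrt(2GM/R) = sqrt(2 * 6.674e-11 * 1.613079e+31 / 3.311532e+09) = 806346.0069

806346.0069 m/s


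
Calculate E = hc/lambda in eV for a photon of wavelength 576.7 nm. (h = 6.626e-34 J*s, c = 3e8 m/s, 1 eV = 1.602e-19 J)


E = hc/lambda = 6.626e-34 * 3e8 / 5.767e-07 = 3.447e-19 J = 2.1516 eV

2.1516 eV


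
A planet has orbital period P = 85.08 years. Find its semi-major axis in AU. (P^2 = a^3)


a = P^(2/3) = 85.08^(2/3) = 19.3442

19.3442 AU


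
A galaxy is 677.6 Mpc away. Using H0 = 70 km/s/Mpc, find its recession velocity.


v = H0 * d = 70 * 677.6 = 47432.0

47432.0 km/s


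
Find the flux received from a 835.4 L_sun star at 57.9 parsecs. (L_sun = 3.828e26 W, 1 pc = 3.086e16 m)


F = L / (4*pi*d^2) = 3.198e+29 / (4*pi*(1.787e+18)^2) = 7.971e-09

7.971e-09 W/m^2


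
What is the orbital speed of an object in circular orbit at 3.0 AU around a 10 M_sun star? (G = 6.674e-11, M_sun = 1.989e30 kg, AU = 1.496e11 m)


v = sqrt(GM/r) = sqrt(6.674e-11 * 1.989e+31 / 4.488e+11) = 54385.6181

54385.6181 m/s


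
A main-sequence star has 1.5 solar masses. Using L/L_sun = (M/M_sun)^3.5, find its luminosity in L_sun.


L/L_sun = (M/M_sun)^3.5 = 1.5^3.5 = 4.1335

4.1335 L_sun


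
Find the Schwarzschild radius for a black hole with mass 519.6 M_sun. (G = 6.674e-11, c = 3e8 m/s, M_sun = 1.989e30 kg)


M = 519.6 * 1.989e30 kg = 1.0334844e+33 kg. rs = 2GM/c^2 = 2 * 6.674e-11 * 1.0334844e+33 / (3e8)^2 = 1.533e+06

1.533e+06 m


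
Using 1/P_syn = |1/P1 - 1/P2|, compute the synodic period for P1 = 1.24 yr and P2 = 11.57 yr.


1/P_syn = |1/P1 - 1/P2| = |1/1.24 - 1/11.57| => P_syn = 1.3888

1.3888 years


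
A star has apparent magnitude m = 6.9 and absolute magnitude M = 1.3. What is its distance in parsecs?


d = 10^((m - M + 5)/5) = 10^((6.9 - 1.3 + 5)/5) = 131.8257

131.8257 pc


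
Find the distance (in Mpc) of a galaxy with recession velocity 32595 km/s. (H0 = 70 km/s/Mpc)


d = v / H0 = 32595 / 70 = 465.6429

465.6429 Mpc


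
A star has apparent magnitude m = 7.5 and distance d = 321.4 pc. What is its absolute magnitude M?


M = m - 5*log10(d) + 5 = 7.5 - 5*log10(321.4) + 5 = -0.0352

-0.0352


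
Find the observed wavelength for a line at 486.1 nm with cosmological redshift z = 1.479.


lam_obs = lam_emit * (1 + z) = 486.1 * (1 + 1.479) = 1205.0419

1205.0419 nm


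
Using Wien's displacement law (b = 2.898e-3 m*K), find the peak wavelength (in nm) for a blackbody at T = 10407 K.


lam_max = b / T = 2.898e-3 / 10407 = 2.785e-07 m = 278.4664 nm

278.4664 nm


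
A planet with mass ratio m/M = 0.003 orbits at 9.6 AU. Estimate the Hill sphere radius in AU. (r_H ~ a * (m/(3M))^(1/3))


r_H = a * (m/3M)^(1/3) = 9.6 * (0.003/3)^(1/3) = 0.96

0.96 AU


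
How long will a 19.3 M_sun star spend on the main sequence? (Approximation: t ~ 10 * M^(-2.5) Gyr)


t = 10 * M^(-2.5) = 10 * 19.3^(-2.5) = 0.0061

0.0061 Gyr


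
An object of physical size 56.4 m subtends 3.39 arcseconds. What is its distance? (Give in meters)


D = size / theta_rad, theta_rad = 3.39 * pi/(180*3600) = 1.644e-05, D = 3.432e+06

3.432e+06 m


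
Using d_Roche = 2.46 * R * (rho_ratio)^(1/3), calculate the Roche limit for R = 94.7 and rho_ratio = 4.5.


d_Roche = 2.46 * 94.7 * 4.5^(1/3) = 384.6118

384.6118


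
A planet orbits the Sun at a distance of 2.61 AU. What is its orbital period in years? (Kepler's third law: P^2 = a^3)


P = a^(3/2) = 2.61^1.5 = 4.2166

4.2166 years


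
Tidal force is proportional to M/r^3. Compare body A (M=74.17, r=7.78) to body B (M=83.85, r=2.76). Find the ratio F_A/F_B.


Ratio = (M1/r1^3) / (M2/r2^3) = (74.17/7.78^3) / (83.85/2.76^3) = 0.0395

0.0395


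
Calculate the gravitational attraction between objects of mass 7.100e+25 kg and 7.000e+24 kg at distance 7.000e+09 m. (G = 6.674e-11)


F = G*m1*m2/r^2 = 6.674e-11 * 7.100e+25 * 7.000e+24 / (7.000e+09)^2 = 6.674e-11 * 4.970e+50 / 4.900e+19 = 6.769e+20

6.769e+20 N


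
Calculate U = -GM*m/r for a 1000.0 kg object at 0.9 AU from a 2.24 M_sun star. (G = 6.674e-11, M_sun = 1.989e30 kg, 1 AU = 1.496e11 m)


M = 2.24 * 1.989e30 kg = 4.45536e+30 kg; r = 0.9 AU * 1.496e11 m/AU = 1.3464e+11 m. U = -GM*m/r = -(6.674e-11 * 4.45536e+30 * 1000.0) / 1.3464e+11 = -2.208e+12

-2.208e+12 J


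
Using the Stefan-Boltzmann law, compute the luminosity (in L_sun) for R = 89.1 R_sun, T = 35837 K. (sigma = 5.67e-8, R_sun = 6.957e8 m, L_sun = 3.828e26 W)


R = 89.1 * 6.957e8 m = 6.198687e+10 m. L = 4*pi*R^2*sigma*T^4 = 4*pi*(6.198687e+10)^2 * 5.67e-8 * 35837^4 = 4.515635977e+33 W. L/L_sun = 4.515635977e+33 / 3.828e26 = 1.180e+07

1.180e+07 L_sun


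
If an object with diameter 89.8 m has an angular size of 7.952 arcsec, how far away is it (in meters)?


D = size / theta_rad, theta_rad = 7.952 * pi/(180*3600) = 3.855e-05, D = 2.329e+06

2.329e+06 m


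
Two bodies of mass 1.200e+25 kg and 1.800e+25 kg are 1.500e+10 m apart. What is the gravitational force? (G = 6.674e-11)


F = G*m1*m2/r^2 = 6.674e-11 * 1.200e+25 * 1.800e+25 / (1.500e+10)^2 = 6.674e-11 * 2.160e+50 / 2.250e+20 = 6.407e+19

6.407e+19 N


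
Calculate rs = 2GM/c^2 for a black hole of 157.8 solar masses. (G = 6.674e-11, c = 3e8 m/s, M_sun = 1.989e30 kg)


M = 157.8 * 1.989e30 kg = 3.138642e+32 kg. rs = 2GM/c^2 = 2 * 6.674e-11 * 3.138642e+32 / (3e8)^2 = 465495.4824

465495.4824 m


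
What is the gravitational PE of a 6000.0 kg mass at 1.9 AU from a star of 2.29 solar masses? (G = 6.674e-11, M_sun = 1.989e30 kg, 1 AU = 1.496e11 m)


M = 2.29 * 1.989e30 kg = 4.55481e+30 kg; r = 1.9 AU * 1.496e11 m/AU = 2.8424e+11 m. U = -GM*m/r = -(6.674e-11 * 4.55481e+30 * 6000.0) / 2.8424e+11 = -6.417e+12

-6.417e+12 J


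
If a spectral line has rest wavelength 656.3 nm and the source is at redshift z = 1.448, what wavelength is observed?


lam_obs = lam_emit * (1 + z) = 656.3 * (1 + 1.448) = 1606.6224

1606.6224 nm


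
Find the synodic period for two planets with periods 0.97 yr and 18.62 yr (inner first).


1/P_syn = |1/P1 - 1/P2| = |1/0.97 - 1/18.62| => P_syn = 1.0233

1.0233 years


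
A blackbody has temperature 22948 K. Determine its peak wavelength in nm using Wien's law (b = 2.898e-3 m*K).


lam_max = b / T = 2.898e-3 / 22948 = 1.263e-07 m = 126.2855 nm

126.2855 nm


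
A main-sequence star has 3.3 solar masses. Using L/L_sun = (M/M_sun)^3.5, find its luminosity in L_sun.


L/L_sun = (M/M_sun)^3.5 = 3.3^3.5 = 65.2828

65.2828 L_sun


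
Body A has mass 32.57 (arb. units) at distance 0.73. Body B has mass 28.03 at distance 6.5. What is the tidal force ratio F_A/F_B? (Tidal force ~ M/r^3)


Ratio = (M1/r1^3) / (M2/r2^3) = (32.57/0.73^3) / (28.03/6.5^3) = 820.2876

820.2876


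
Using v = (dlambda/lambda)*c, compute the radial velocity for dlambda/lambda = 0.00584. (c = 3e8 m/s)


v = (dlambda/lambda) * c = 0.00584 * 3e8 = 1.752e+06

1.752e+06 m/s


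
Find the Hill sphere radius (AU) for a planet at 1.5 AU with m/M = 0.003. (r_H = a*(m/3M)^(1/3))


r_H = a * (m/3M)^(1/3) = 1.5 * (0.003/3)^(1/3) = 0.15

0.15 AU


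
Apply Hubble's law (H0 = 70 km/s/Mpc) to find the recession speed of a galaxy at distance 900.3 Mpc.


v = H0 * d = 70 * 900.3 = 63021.0

63021.0 km/s


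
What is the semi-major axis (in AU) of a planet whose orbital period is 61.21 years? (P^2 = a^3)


a = P^(2/3) = 61.21^(2/3) = 15.5316

15.5316 AU


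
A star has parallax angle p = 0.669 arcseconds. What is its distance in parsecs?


d = 1/p = 1/0.669 = 1.4948

1.4948 pc


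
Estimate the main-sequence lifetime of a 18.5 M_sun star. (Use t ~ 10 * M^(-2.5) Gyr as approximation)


t = 10 * M^(-2.5) = 10 * 18.5^(-2.5) = 0.0068

0.0068 Gyr


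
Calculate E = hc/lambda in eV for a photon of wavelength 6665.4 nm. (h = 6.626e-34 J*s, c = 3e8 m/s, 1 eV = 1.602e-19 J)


E = hc/lambda = 6.626e-34 * 3e8 / 6.665e-06 = 2.982e-20 J = 0.1862 eV

0.1862 eV


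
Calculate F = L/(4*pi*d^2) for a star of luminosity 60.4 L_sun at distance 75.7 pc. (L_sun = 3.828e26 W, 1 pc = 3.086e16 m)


F = L / (4*pi*d^2) = 2.312e+28 / (4*pi*(2.336e+18)^2) = 3.371e-10

3.371e-10 W/m^2


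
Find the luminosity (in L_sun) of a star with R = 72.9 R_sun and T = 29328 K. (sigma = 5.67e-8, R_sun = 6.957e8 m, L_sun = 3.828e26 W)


R = 72.9 * 6.957e8 m = 5.071653e+10 m. L = 4*pi*R^2*sigma*T^4 = 4*pi*(5.071653e+10)^2 * 5.67e-8 * 29328^4 = 1.35588163e+33 W. L/L_sun = 1.35588163e+33 / 3.828e26 = 3.542e+06

3.542e+06 L_sun


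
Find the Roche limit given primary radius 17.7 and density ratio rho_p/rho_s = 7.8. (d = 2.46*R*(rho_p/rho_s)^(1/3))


d_Roche = 2.46 * 17.7 * 7.8^(1/3) = 86.3522

86.3522


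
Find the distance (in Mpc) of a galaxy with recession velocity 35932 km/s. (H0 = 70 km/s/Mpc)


d = v / H0 = 35932 / 70 = 513.3143

513.3143 Mpc


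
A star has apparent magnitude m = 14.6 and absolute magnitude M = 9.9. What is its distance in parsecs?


d = 10^((m - M + 5)/5) = 10^((14.6 - 9.9 + 5)/5) = 87.0964

87.0964 pc


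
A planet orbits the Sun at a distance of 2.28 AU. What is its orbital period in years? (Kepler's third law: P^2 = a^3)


P = a^(3/2) = 2.28^1.5 = 3.4427

3.4427 years


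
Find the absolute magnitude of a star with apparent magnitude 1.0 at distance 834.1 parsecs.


M = m - 5*log10(d) + 5 = 1.0 - 5*log10(834.1) + 5 = -8.6061

-8.6061


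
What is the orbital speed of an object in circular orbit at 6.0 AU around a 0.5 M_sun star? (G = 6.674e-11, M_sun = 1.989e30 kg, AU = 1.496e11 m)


v = sqrt(GM/r) = sqrt(6.674e-11 * 9.945e+29 / 8.976e+11) = 8599.1213

8599.1213 m/s


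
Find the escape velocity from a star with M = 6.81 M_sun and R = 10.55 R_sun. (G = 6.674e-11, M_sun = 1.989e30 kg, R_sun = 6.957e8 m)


M = 6.81 * 1.989e30 kg = 1.354509e+31 kg; R = 10.55 * 6.957e8 m = 7.339635e+09 m. v_esc = sqrt(2GM/R) = sqrt(2 * 6.674e-11 * 1.354509e+31 / 7.339635e+09) = 496320.0444

496320.0444 m/s


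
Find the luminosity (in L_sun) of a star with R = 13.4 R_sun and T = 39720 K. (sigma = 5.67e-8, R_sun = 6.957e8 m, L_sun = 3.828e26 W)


R = 13.4 * 6.957e8 m = 9.32238e+09 m. L = 4*pi*R^2*sigma*T^4 = 4*pi*(9.32238e+09)^2 * 5.67e-8 * 39720^4 = 1.541286895e+32 W. L/L_sun = 1.541286895e+32 / 3.828e26 = 402635.0299

402635.0299 L_sun


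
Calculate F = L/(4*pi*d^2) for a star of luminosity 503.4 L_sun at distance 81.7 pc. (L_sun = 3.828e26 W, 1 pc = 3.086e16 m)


F = L / (4*pi*d^2) = 1.927e+29 / (4*pi*(2.521e+18)^2) = 2.412e-09

2.412e-09 W/m^2


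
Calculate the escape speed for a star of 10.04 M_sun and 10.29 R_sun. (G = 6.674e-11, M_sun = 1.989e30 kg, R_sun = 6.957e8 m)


M = 10.04 * 1.989e30 kg = 1.996956e+31 kg; R = 10.29 * 6.957e8 m = 7.158753e+09 m. v_esc = sqrt(2GM/R) = sqrt(2 * 6.674e-11 * 1.996956e+31 / 7.158753e+09) = 610202.0438

610202.0438 m/s


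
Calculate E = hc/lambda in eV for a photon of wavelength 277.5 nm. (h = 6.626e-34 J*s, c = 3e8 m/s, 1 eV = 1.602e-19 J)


E = hc/lambda = 6.626e-34 * 3e8 / 2.775e-07 = 7.163e-19 J = 4.4714 eV

4.4714 eV


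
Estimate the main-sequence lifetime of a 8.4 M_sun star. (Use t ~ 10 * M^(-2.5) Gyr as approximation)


t = 10 * M^(-2.5) = 10 * 8.4^(-2.5) = 0.0489

0.0489 Gyr


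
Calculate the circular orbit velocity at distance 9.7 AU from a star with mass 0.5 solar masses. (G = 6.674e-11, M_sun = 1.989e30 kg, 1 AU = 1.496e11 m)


v = sqrt(GM/r) = sqrt(6.674e-11 * 9.945e+29 / 1.451e+12) = 6763.0692

6763.0692 m/s


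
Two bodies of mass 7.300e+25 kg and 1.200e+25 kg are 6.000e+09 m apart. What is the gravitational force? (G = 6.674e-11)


F = G*m1*m2/r^2 = 6.674e-11 * 7.300e+25 * 1.200e+25 / (6.000e+09)^2 = 6.674e-11 * 8.760e+50 / 3.600e+19 = 1.624e+21

1.624e+21 N


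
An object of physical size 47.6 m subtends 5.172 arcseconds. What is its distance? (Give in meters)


D = size / theta_rad, theta_rad = 5.172 * pi/(180*3600) = 2.507e-05, D = 1.898e+06

1.898e+06 m


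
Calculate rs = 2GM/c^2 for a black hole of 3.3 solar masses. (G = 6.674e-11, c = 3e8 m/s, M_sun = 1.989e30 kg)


M = 3.3 * 1.989e30 kg = 6.5637e+30 kg. rs = 2GM/c^2 = 2 * 6.674e-11 * 6.5637e+30 / (3e8)^2 = 9734.6964

9734.6964 m


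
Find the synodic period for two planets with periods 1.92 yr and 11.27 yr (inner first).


1/P_syn = |1/P1 - 1/P2| = |1/1.92 - 1/11.27| => P_syn = 2.3143

2.3143 years


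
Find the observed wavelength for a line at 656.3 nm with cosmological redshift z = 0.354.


lam_obs = lam_emit * (1 + z) = 656.3 * (1 + 0.354) = 888.6302

888.6302 nm


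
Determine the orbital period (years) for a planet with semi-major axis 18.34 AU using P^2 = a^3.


P = a^(3/2) = 18.34^1.5 = 78.5415

78.5415 years


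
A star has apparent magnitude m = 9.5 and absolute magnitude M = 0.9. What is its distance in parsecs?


d = 10^((m - M + 5)/5) = 10^((9.5 - 0.9 + 5)/5) = 524.8075

524.8075 pc


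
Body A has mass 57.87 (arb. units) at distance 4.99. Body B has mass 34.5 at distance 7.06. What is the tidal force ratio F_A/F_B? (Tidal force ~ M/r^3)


Ratio = (M1/r1^3) / (M2/r2^3) = (57.87/4.99^3) / (34.5/7.06^3) = 4.7506

4.7506


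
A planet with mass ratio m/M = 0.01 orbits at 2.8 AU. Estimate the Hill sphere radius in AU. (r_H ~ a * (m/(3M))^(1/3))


r_H = a * (m/3M)^(1/3) = 2.8 * (0.01/3)^(1/3) = 0.4183

0.4183 AU


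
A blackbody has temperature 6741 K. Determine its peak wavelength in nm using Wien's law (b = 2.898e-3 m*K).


lam_max = b / T = 2.898e-3 / 6741 = 4.299e-07 m = 429.9065 nm

429.9065 nm


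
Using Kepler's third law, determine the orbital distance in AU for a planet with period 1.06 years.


a = P^(2/3) = 1.06^(2/3) = 1.0396

1.0396 AU


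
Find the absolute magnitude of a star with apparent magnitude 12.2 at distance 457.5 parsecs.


M = m - 5*log10(d) + 5 = 12.2 - 5*log10(457.5) + 5 = 3.898

3.898


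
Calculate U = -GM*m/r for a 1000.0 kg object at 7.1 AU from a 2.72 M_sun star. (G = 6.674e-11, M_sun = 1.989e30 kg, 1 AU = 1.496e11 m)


M = 2.72 * 1.989e30 kg = 5.41008e+30 kg; r = 7.1 AU * 1.496e11 m/AU = 1.06216e+12 m. U = -GM*m/r = -(6.674e-11 * 5.41008e+30 * 1000.0) / 1.06216e+12 = -3.399e+11

-3.399e+11 J


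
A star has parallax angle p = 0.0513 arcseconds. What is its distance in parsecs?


d = 1/p = 1/0.0513 = 19.4932

19.4932 pc


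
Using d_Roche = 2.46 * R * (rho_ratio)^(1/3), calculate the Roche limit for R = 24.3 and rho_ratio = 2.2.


d_Roche = 2.46 * 24.3 * 2.2^(1/3) = 77.7468

77.7468


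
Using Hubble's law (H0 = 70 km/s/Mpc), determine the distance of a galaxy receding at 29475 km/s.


d = v / H0 = 29475 / 70 = 421.0714

421.0714 Mpc


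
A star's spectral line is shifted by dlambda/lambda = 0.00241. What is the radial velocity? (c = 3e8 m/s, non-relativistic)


v = (dlambda/lambda) * c = 0.00241 * 3e8 = 723000.0

723000.0 m/s


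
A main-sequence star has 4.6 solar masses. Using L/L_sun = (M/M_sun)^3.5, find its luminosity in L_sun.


L/L_sun = (M/M_sun)^3.5 = 4.6^3.5 = 208.7625

208.7625 L_sun


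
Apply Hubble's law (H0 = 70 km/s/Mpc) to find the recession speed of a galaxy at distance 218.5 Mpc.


v = H0 * d = 70 * 218.5 = 15295.0

15295.0 km/s


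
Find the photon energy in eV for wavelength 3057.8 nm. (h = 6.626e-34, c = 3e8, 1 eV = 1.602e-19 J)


E = hc/lambda = 6.626e-34 * 3e8 / 3.058e-06 = 6.501e-20 J = 0.4058 eV

0.4058 eV


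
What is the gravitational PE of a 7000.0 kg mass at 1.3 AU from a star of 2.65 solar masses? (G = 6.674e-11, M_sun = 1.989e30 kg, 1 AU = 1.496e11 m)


M = 2.65 * 1.989e30 kg = 5.27085e+30 kg; r = 1.3 AU * 1.496e11 m/AU = 1.9448e+11 m. U = -GM*m/r = -(6.674e-11 * 5.27085e+30 * 7000.0) / 1.9448e+11 = -1.266e+13

-1.266e+13 J


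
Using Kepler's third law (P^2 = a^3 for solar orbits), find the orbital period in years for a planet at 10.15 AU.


P = a^(3/2) = 10.15^1.5 = 32.337

32.337 years


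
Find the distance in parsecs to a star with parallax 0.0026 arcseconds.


d = 1/p = 1/0.0026 = 384.6154

384.6154 pc


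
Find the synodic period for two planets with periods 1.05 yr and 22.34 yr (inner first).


1/P_syn = |1/P1 - 1/P2| = |1/1.05 - 1/22.34| => P_syn = 1.1018

1.1018 years


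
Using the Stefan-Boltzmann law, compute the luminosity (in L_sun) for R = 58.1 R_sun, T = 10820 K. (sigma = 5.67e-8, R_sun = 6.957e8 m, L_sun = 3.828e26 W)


R = 58.1 * 6.957e8 m = 4.042017e+10 m. L = 4*pi*R^2*sigma*T^4 = 4*pi*(4.042017e+10)^2 * 5.67e-8 * 10820^4 = 1.59550525e+31 W. L/L_sun = 1.59550525e+31 / 3.828e26 = 41679.8655

41679.8655 L_sun


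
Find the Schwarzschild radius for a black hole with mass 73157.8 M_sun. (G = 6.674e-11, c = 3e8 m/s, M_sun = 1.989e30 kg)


M = 73157.8 * 1.989e30 kg = 1.455108642e+35 kg. rs = 2GM/c^2 = 2 * 6.674e-11 * 1.455108642e+35 / (3e8)^2 = 2.158e+08

2.158e+08 m


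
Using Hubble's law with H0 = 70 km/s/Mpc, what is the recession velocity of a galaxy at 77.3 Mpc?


v = H0 * d = 70 * 77.3 = 5411.0

5411.0 km/s


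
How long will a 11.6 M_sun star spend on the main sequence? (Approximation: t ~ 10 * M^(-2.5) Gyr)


t = 10 * M^(-2.5) = 10 * 11.6^(-2.5) = 0.0218

0.0218 Gyr


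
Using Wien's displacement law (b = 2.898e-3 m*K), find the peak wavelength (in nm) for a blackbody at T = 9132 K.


lam_max = b / T = 2.898e-3 / 9132 = 3.173e-07 m = 317.3456 nm

317.3456 nm


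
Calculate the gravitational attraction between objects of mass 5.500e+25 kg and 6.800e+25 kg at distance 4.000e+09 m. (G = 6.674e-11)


F = G*m1*m2/r^2 = 6.674e-11 * 5.500e+25 * 6.800e+25 / (4.000e+09)^2 = 6.674e-11 * 3.740e+51 / 1.600e+19 = 1.560e+22

1.560e+22 N


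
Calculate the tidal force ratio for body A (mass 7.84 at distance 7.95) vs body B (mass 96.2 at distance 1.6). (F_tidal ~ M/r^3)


Ratio = (M1/r1^3) / (M2/r2^3) = (7.84/7.95^3) / (96.2/1.6^3) = 6.644e-04

6.644e-04


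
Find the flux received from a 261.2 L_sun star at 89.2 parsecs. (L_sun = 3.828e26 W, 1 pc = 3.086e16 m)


F = L / (4*pi*d^2) = 9.999e+28 / (4*pi*(2.753e+18)^2) = 1.050e-09

1.050e-09 W/m^2


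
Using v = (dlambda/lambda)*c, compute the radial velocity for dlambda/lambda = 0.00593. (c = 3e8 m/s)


v = (dlambda/lambda) * c = 0.00593 * 3e8 = 1.779e+06

1.779e+06 m/s


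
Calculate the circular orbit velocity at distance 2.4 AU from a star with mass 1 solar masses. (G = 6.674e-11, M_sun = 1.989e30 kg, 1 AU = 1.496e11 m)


v = sqrt(GM/r) = sqrt(6.674e-11 * 1.989e+30 / 3.590e+11) = 19228.2197

19228.2197 m/s


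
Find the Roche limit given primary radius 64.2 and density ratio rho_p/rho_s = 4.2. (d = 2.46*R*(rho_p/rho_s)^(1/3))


d_Roche = 2.46 * 64.2 * 4.2^(1/3) = 254.812

254.812


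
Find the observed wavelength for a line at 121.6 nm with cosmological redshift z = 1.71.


lam_obs = lam_emit * (1 + z) = 121.6 * (1 + 1.71) = 329.536

329.536 nm


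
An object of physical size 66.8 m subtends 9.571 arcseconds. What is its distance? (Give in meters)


D = size / theta_rad, theta_rad = 9.571 * pi/(180*3600) = 4.640e-05, D = 1.440e+06

1.440e+06 m


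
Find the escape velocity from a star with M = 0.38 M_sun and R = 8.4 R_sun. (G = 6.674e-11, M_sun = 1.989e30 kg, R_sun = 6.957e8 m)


M = 0.38 * 1.989e30 kg = 7.5582e+29 kg; R = 8.4 * 6.957e8 m = 5.84388e+09 m. v_esc = sqrt(2GM/R) = sqrt(2 * 6.674e-11 * 7.5582e+29 / 5.84388e+09) = 131391.3104

131391.3104 m/s


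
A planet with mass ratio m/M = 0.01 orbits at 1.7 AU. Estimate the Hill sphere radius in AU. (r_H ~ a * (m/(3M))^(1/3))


r_H = a * (m/3M)^(1/3) = 1.7 * (0.01/3)^(1/3) = 0.2539

0.2539 AU


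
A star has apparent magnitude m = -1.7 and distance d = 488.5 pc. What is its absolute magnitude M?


M = m - 5*log10(d) + 5 = -1.7 - 5*log10(488.5) + 5 = -10.1443

-10.1443


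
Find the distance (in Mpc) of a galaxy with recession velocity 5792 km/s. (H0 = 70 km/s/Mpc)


d = v / H0 = 5792 / 70 = 82.7429

82.7429 Mpc


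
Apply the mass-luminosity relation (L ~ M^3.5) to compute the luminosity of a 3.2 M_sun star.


L/L_sun = (M/M_sun)^3.5 = 3.2^3.5 = 58.6172

58.6172 L_sun


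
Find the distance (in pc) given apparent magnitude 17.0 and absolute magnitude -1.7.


d = 10^((m - M + 5)/5) = 10^((17.0 - -1.7 + 5)/5) = 54954.0874

54954.0874 pc


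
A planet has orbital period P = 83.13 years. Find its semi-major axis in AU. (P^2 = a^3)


a = P^(2/3) = 83.13^(2/3) = 19.0475

19.0475 AU


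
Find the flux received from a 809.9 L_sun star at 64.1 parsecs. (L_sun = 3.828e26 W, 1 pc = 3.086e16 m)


F = L / (4*pi*d^2) = 3.100e+29 / (4*pi*(1.978e+18)^2) = 6.305e-09

6.305e-09 W/m^2


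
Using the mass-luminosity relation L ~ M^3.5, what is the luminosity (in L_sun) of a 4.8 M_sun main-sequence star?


L/L_sun = (M/M_sun)^3.5 = 4.8^3.5 = 242.2949

242.2949 L_sun


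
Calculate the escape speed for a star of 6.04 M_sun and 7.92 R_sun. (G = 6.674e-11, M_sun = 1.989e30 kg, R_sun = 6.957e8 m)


M = 6.04 * 1.989e30 kg = 1.201356e+31 kg; R = 7.92 * 6.957e8 m = 5.509944e+09 m. v_esc = sqrt(2GM/R) = sqrt(2 * 6.674e-11 * 1.201356e+31 / 5.509944e+09) = 539473.8121

539473.8121 m/s


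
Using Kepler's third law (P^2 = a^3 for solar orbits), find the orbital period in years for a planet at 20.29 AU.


P = a^(3/2) = 20.29^1.5 = 91.3951

91.3951 years


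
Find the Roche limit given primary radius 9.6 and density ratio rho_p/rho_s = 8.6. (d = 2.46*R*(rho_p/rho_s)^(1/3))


d_Roche = 2.46 * 9.6 * 8.6^(1/3) = 48.3845

48.3845


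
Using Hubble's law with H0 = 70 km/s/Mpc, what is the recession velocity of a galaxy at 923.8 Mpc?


v = H0 * d = 70 * 923.8 = 64666.0

64666.0 km/s


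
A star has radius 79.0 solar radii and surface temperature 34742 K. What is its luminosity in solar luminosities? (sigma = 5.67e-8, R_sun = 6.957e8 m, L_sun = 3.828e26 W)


R = 79.0 * 6.957e8 m = 5.49603e+10 m. L = 4*pi*R^2*sigma*T^4 = 4*pi*(5.49603e+10)^2 * 5.67e-8 * 34742^4 = 3.135525781e+33 W. L/L_sun = 3.135525781e+33 / 3.828e26 = 8.191e+06

8.191e+06 L_sun


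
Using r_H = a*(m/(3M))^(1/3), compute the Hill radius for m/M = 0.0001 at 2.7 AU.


r_H = a * (m/3M)^(1/3) = 2.7 * (0.0001/3)^(1/3) = 0.0869

0.0869 AU


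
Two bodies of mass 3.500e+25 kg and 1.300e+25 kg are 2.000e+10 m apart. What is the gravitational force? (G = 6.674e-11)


F = G*m1*m2/r^2 = 6.674e-11 * 3.500e+25 * 1.300e+25 / (2.000e+10)^2 = 6.674e-11 * 4.550e+50 / 4.000e+20 = 7.592e+19

7.592e+19 N


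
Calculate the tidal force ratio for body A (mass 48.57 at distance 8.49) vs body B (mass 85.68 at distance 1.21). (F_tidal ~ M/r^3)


Ratio = (M1/r1^3) / (M2/r2^3) = (48.57/8.49^3) / (85.68/1.21^3) = 0.0016

0.0016


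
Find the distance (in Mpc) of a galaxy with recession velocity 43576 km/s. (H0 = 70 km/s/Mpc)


d = v / H0 = 43576 / 70 = 622.5143

622.5143 Mpc


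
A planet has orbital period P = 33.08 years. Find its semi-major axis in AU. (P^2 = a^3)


a = P^(2/3) = 33.08^(2/3) = 10.3049

10.3049 AU


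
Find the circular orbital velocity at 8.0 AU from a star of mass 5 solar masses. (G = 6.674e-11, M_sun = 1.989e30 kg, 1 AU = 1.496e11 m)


v = sqrt(GM/r) = sqrt(6.674e-11 * 9.945e+30 / 1.197e+12) = 23549.6634

23549.6634 m/s


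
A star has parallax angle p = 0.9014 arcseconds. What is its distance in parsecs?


d = 1/p = 1/0.9014 = 1.1094

1.1094 pc


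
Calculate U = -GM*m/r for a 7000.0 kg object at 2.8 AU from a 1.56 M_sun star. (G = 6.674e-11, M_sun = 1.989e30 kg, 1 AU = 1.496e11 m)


M = 1.56 * 1.989e30 kg = 3.10284e+30 kg; r = 2.8 AU * 1.496e11 m/AU = 4.1888e+11 m. U = -GM*m/r = -(6.674e-11 * 3.10284e+30 * 7000.0) / 4.1888e+11 = -3.461e+12

-3.461e+12 J


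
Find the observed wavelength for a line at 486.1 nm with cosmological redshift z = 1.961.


lam_obs = lam_emit * (1 + z) = 486.1 * (1 + 1.961) = 1439.3421

1439.3421 nm


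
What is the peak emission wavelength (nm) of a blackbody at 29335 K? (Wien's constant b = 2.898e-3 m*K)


lam_max = b / T = 2.898e-3 / 29335 = 9.879e-08 m = 98.7898 nm

98.7898 nm


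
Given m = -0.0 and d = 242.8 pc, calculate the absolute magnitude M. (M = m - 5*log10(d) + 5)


M = m - 5*log10(d) + 5 = -0.0 - 5*log10(242.8) + 5 = -6.9262

-6.9262


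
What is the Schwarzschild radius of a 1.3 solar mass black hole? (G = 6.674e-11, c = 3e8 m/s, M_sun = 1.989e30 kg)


M = 1.3 * 1.989e30 kg = 2.5857e+30 kg. rs = 2GM/c^2 = 2 * 6.674e-11 * 2.5857e+30 / (3e8)^2 = 3834.8804

3834.8804 m


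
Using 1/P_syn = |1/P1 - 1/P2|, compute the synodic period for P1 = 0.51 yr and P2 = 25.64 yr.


1/P_syn = |1/P1 - 1/P2| = |1/0.51 - 1/25.64| => P_syn = 0.5204

0.5204 years


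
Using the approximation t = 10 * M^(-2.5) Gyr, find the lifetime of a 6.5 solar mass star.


t = 10 * M^(-2.5) = 10 * 6.5^(-2.5) = 0.0928

0.0928 Gyr


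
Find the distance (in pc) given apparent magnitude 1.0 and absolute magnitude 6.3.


d = 10^((m - M + 5)/5) = 10^((1.0 - 6.3 + 5)/5) = 0.871

0.871 pc


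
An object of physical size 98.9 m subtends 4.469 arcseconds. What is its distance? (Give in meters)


D = size / theta_rad, theta_rad = 4.469 * pi/(180*3600) = 2.167e-05, D = 4.565e+06

4.565e+06 m


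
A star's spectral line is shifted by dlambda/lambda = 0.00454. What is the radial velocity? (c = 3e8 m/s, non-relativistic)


v = (dlambda/lambda) * c = 0.00454 * 3e8 = 1.362e+06

1.362e+06 m/s


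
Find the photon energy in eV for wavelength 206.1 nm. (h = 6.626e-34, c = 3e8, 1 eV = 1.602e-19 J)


E = hc/lambda = 6.626e-34 * 3e8 / 2.061e-07 = 9.645e-19 J = 6.0205 eV

6.0205 eV


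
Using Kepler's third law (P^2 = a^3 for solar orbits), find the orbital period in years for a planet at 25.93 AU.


P = a^(3/2) = 25.93^1.5 = 132.0395

132.0395 years


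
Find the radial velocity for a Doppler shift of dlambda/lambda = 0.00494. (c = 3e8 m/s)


v = (dlambda/lambda) * c = 0.00494 * 3e8 = 1.482e+06

1.482e+06 m/s


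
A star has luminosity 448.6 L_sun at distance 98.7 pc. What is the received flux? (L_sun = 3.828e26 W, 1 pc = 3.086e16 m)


F = L / (4*pi*d^2) = 1.717e+29 / (4*pi*(3.046e+18)^2) = 1.473e-09

1.473e-09 W/m^2


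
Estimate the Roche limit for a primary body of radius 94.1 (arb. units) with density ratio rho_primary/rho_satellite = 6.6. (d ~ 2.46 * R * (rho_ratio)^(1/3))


d_Roche = 2.46 * 94.1 * 6.6^(1/3) = 434.2162

434.2162


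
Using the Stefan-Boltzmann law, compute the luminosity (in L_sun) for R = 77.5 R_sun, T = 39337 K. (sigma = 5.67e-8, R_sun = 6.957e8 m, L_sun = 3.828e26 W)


R = 77.5 * 6.957e8 m = 5.391675e+10 m. L = 4*pi*R^2*sigma*T^4 = 4*pi*(5.391675e+10)^2 * 5.67e-8 * 39337^4 = 4.959584314e+33 W. L/L_sun = 4.959584314e+33 / 3.828e26 = 1.296e+07

1.296e+07 L_sun


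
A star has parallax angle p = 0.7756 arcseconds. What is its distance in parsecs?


d = 1/p = 1/0.7756 = 1.2893

1.2893 pc


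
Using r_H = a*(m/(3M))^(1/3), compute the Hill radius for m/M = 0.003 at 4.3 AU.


r_H = a * (m/3M)^(1/3) = 4.3 * (0.003/3)^(1/3) = 0.43

0.43 AU


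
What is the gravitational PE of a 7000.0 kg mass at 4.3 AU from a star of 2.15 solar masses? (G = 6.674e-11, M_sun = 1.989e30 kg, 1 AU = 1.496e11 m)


M = 2.15 * 1.989e30 kg = 4.27635e+30 kg; r = 4.3 AU * 1.496e11 m/AU = 6.4328e+11 m. U = -GM*m/r = -(6.674e-11 * 4.27635e+30 * 7000.0) / 6.4328e+11 = -3.106e+12

-3.106e+12 J


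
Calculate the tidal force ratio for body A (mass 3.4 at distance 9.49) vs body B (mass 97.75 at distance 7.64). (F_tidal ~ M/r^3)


Ratio = (M1/r1^3) / (M2/r2^3) = (3.4/9.49^3) / (97.75/7.64^3) = 0.0181

0.0181


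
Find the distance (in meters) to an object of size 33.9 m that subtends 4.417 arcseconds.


D = size / theta_rad, theta_rad = 4.417 * pi/(180*3600) = 2.141e-05, D = 1.583e+06

1.583e+06 m
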